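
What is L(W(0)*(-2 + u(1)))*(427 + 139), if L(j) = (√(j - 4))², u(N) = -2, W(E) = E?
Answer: -2264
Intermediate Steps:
L(j) = -4 + j (L(j) = (√(-4 + j))² = -4 + j)
L(W(0)*(-2 + u(1)))*(427 + 139) = (-4 + 0*(-2 - 2))*(427 + 139) = (-4 + 0*(-4))*566 = (-4 + 0)*566 = -4*566 = -2264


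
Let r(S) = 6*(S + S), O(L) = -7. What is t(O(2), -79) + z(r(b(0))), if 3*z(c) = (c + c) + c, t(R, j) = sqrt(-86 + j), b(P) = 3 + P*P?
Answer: 36 + I*sqrt(165) ≈ 36.0 + 12.845*I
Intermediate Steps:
b(P) = 3 + P**2
r(S) = 12*S (r(S) = 6*(2*S) = 12*S)
z(c) = c (z(c) = ((c + c) + c)/3 = (2*c + c)/3 = (3*c)/3 = c)
t(O(2), -79) + z(r(b(0))) = sqrt(-86 - 79) + 12*(3 + 0**2) = sqrt(-165) + 12*(3 + 0) = I*sqrt(165) + 12*3 = I*sqrt(165) + 36 = 36 + I*sqrt(165)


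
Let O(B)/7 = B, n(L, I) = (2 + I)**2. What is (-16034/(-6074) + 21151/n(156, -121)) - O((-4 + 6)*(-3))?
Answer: 1984056518/43006957 ≈ 46.133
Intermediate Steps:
O(B) = 7*B
(-16034/(-6074) + 21151/n(156, -121)) - O((-4 + 6)*(-3)) = (-16034/(-6074) + 21151/((2 - 121)**2)) - 7*(-4 + 6)*(-3) = (-16034*(-1/6074) + 21151/((-119)**2)) - 7*2*(-3) = (8017/3037 + 21151/14161) - 7*(-6) = (8017/3037 + 21151*(1/14161)) - 1*(-42) = (8017/3037 + 21151/14161) + 42 = 177764324/43006957 + 42 = 1984056518/43006957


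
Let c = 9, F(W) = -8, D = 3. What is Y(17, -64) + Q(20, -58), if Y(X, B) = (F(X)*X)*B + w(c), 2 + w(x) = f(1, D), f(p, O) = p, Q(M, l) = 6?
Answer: 8709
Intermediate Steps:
w(x) = -1 (w(x) = -2 + 1 = -1)
Y(X, B) = -1 - 8*B*X (Y(X, B) = (-8*X)*B - 1 = -8*B*X - 1 = -1 - 8*B*X)
Y(17, -64) + Q(20, -58) = (-1 - 8*(-64)*17) + 6 = (-1 + 8704) + 6 = 8703 + 6 = 8709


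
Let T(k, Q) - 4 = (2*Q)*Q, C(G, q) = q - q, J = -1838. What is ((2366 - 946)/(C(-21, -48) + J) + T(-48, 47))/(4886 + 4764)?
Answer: 2031554/4434175 ≈ 0.45816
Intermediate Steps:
C(G, q) = 0
T(k, Q) = 4 + 2*Q² (T(k, Q) = 4 + (2*Q)*Q = 4 + 2*Q²)
((2366 - 946)/(C(-21, -48) + J) + T(-48, 47))/(4886 + 4764) = ((2366 - 946)/(0 - 1838) + (4 + 2*47²))/(4886 + 4764) = (1420/(-1838) + (4 + 2*2209))/9650 = (1420*(-1/1838) + (4 + 4418))*(1/9650) = (-710/919 + 4422)*(1/9650) = (4063108/919)*(1/9650) = 2031554/4434175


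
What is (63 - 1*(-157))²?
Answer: 48400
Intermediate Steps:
(63 - 1*(-157))² = (63 + 157)² = 220² = 48400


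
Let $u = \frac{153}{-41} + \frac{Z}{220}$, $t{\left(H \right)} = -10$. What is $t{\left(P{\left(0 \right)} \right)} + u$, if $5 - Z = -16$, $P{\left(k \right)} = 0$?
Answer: $- \frac{122999}{9020} \approx -13.636$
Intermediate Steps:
$Z = 21$ ($Z = 5 - -16 = 5 + 16 = 21$)
$u = - \frac{32799}{9020}$ ($u = \frac{153}{-41} + \frac{21}{220} = 153 \left(- \frac{1}{41}\right) + 21 \cdot \frac{1}{220} = - \frac{153}{41} + \frac{21}{220} = - \frac{32799}{9020} \approx -3.6363$)
$t{\left(P{\left(0 \right)} \right)} + u = -10 - \frac{32799}{9020} = - \frac{122999}{9020}$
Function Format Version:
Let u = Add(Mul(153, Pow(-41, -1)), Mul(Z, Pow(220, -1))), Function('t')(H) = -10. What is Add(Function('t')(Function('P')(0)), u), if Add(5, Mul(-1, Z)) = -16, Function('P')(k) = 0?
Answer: Rational(-122999, 9020) ≈ -13.636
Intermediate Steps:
Z = 21 (Z = Add(5, Mul(-1, -16)) = Add(5, 16) = 21)
u = Rational(-32799, 9020) (u = Add(Mul(153, Pow(-41, -1)), Mul(21, Pow(220, -1))) = Add(Mul(153, Rational(-1, 41)), Mul(21, Rational(1, 220))) = Add(Rational(-153, 41), Rational(21, 220)) = Rational(-32799, 9020) ≈ -3.6363)
Add(Function('t')(Function('P')(0)), u) = Add(-10, Rational(-32799, 9020)) = Rational(-122999, 9020)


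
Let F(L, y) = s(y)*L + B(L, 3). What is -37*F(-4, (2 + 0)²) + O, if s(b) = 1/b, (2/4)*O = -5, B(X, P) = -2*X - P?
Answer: -158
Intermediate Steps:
B(X, P) = -P - 2*X
O = -10 (O = 2*(-5) = -10)
F(L, y) = -3 - 2*L + L/y (F(L, y) = L/y + (-1*3 - 2*L) = L/y + (-3 - 2*L) = -3 - 2*L + L/y)
-37*F(-4, (2 + 0)²) + O = -37*(-3 - 2*(-4) - 4/(2 + 0)²) - 10 = -37*(-3 + 8 - 4/(2²)) - 10 = -37*(-3 + 8 - 4/4) - 10 = -37*(-3 + 8 - 4*¼) - 10 = -37*(-3 + 8 - 1) - 10 = -37*4 - 10 = -148 - 10 = -158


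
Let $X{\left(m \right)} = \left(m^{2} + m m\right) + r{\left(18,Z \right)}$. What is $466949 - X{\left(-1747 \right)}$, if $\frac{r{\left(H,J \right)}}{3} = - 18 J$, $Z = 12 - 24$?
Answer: $-5637717$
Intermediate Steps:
$Z = -12$ ($Z = 12 - 24 = -12$)
$r{\left(H,J \right)} = - 54 J$ ($r{\left(H,J \right)} = 3 \left(- 18 J\right) = - 54 J$)
$X{\left(m \right)} = 648 + 2 m^{2}$ ($X{\left(m \right)} = \left(m^{2} + m m\right) - -648 = \left(m^{2} + m^{2}\right) + 648 = 2 m^{2} + 648 = 648 + 2 m^{2}$)
$466949 - X{\left(-1747 \right)} = 466949 - \left(648 + 2 \left(-1747\right)^{2}\right) = 466949 - \left(648 + 2 \cdot 3052009\right) = 466949 - \left(648 + 6104018\right) = 466949 - 6104666 = -5637717$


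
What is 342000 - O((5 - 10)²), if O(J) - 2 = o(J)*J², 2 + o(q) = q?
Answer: 327623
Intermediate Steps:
o(q) = -2 + q
O(J) = 2 + J²*(-2 + J) (O(J) = 2 + (-2 + J)*J² = 2 + J²*(-2 + J))
342000 - O((5 - 10)²) = 342000 - (2 + ((5 - 10)²)²*(-2 + (5 - 10)²)) = 342000 - (2 + ((-5)²)²*(-2 + (-5)²)) = 342000 - (2 + 25²*(-2 + 25)) = 342000 - (2 + 625*23) = 342000 - (2 + 14375) = 342000 - 1*14377 = 342000 - 14377 = 327623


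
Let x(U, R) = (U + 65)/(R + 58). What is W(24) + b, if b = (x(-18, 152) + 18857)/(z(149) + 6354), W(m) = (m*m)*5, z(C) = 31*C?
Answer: 6640430417/2304330 ≈ 2881.7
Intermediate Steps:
x(U, R) = (65 + U)/(58 + R)
W(m) = 5*m² (W(m) = m²*5 = 5*m²)
b = 3960017/2304330 (b = ((65 - 18)/(58 + 152) + 18857)/(31*149 + 6354) = (47/210 + 18857)/(4619 + 6354) = ((1/210)*47 + 18857)/10973 = (47/210 + 18857)*(1/10973) = (3960017/210)*(1/10973) = 3960017/2304330 ≈ 1.7185)
W(24) + b = 5*24² + 3960017/2304330 = 5*576 + 3960017/2304330 = 2880 + 3960017/2304330 = 6640430417/2304330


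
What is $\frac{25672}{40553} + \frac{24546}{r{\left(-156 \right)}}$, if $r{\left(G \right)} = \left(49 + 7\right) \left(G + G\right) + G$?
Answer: $- \frac{90477987}{119144714} \approx -0.7594$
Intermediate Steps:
$r{\left(G \right)} = 113 G$ ($r{\left(G \right)} = 56 \cdot 2 G + G = 112 G + G = 113 G$)
$\frac{25672}{40553} + \frac{24546}{r{\left(-156 \right)}} = \frac{25672}{40553} + \frac{24546}{113 \left(-156\right)} = 25672 \cdot \frac{1}{40553} + \frac{24546}{-17628} = \frac{25672}{40553} + 24546 \left(- \frac{1}{17628}\right) = \frac{25672}{40553} - \frac{4091}{2938} = - \frac{90477987}{119144714}$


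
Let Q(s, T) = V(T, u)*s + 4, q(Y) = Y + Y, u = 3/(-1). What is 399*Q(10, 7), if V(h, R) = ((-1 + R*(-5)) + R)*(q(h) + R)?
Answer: 484386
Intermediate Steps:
u = -3 (u = 3*(-1) = -3)
q(Y) = 2*Y
V(h, R) = (-1 - 4*R)*(R + 2*h) (V(h, R) = ((-1 + R*(-5)) + R)*(2*h + R) = ((-1 - 5*R) + R)*(R + 2*h) = (-1 - 4*R)*(R + 2*h))
Q(s, T) = 4 + s*(-33 + 22*T) (Q(s, T) = (-1*(-3) - 4*(-3)**2 - 2*T - 8*(-3)*T)*s + 4 = (3 - 4*9 - 2*T + 24*T)*s + 4 = (3 - 36 - 2*T + 24*T)*s + 4 = (-33 + 22*T)*s + 4 = s*(-33 + 22*T) + 4 = 4 + s*(-33 + 22*T))
399*Q(10, 7) = 399*(4 + 11*10*(-3 + 2*7)) = 399*(4 + 11*10*(-3 + 14)) = 399*(4 + 11*10*11) = 399*(4 + 1210) = 399*1214 = 484386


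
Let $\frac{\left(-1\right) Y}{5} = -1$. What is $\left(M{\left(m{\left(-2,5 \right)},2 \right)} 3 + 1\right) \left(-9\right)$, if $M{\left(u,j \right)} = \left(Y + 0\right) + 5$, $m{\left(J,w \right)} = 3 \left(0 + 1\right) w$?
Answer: $-279$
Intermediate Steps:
$Y = 5$ ($Y = \left(-5\right) \left(-1\right) = 5$)
$m{\left(J,w \right)} = 3 w$ ($m{\left(J,w \right)} = 3 \cdot 1 w = 3 w$)
$M{\left(u,j \right)} = 10$ ($M{\left(u,j \right)} = \left(5 + 0\right) + 5 = 5 + 5 = 10$)
$\left(M{\left(m{\left(-2,5 \right)},2 \right)} 3 + 1\right) \left(-9\right) = \left(10 \cdot 3 + 1\right) \left(-9\right) = \left(30 + 1\right) \left(-9\right) = 31 \left(-9\right) = -279$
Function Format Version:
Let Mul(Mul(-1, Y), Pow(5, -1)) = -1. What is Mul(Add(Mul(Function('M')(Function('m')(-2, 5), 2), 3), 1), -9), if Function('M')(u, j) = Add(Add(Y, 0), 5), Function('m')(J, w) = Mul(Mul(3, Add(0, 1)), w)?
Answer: -279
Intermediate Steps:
Y = 5 (Y = Mul(-5, -1) = 5)
Function('m')(J, w) = Mul(3, w) (Function('m')(J, w) = Mul(Mul(3, 1), w) = Mul(3, w))
Function('M')(u, j) = 10 (Function('M')(u, j) = Add(Add(5, 0), 5) = Add(5, 5) = 10)
Mul(Add(Mul(Function('M')(Function('m')(-2, 5), 2), 3), 1), -9) = Mul(Add(Mul(10, 3), 1), -9) = Mul(Add(30, 1), -9) = Mul(31, -9) = -279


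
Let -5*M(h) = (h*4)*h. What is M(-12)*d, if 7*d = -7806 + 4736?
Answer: 353664/7 ≈ 50523.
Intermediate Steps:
M(h) = -4*h²/5 (M(h) = -h*4*h/5 = -4*h*h/5 = -4*h²/5)
d = -3070/7 (d = (-7806 + 4736)/7 = (⅐)*(-3070) = -3070/7 ≈ -438.57)
M(-12)*d = -⅘*(-12)²*(-3070/7) = -⅘*144*(-3070/7) = -576/5*(-3070/7) = 353664/7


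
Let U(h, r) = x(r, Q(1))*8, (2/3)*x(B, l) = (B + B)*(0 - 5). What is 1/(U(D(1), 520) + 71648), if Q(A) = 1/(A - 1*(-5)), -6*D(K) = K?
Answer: 1/9248 ≈ 0.00010813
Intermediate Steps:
D(K) = -K/6
Q(A) = 1/(5 + A) (Q(A) = 1/(A + 5) = 1/(5 + A))
x(B, l) = -15*B (x(B, l) = 3*((B + B)*(0 - 5))/2 = 3*((2*B)*(-5))/2 = 3*(-10*B)/2 = -15*B)
U(h, r) = -120*r (U(h, r) = -15*r*8 = -120*r)
1/(U(D(1), 520) + 71648) = 1/(-120*520 + 71648) = 1/(-62400 + 71648) = 1/9248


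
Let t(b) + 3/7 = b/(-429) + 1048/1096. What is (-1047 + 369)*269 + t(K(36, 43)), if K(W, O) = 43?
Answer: -75033785165/411411 ≈ -1.8238e+5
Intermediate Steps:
t(b) = 506/959 - b/429 (t(b) = -3/7 + (b/(-429) + 1048/1096) = -3/7 + (b*(-1/429) + 1048*(1/1096)) = -3/7 + (-b/429 + 131/137) = -3/7 + (131/137 - b/429) = 506/959 - b/429)
(-1047 + 369)*269 + t(K(36, 43)) = (-1047 + 369)*269 + (506/959 - 1/429*43) = -678*269 + (506/959 - 43/429) = -182382 + 175837/411411 = -75033785165/411411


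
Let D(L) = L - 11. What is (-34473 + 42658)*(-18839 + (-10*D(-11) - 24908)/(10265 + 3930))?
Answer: -437806307641/2839 ≈ -1.5421e+8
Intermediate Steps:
D(L) = -11 + L
(-34473 + 42658)*(-18839 + (-10*D(-11) - 24908)/(10265 + 3930)) = (-34473 + 42658)*(-18839 + (-10*(-11 - 11) - 24908)/(10265 + 3930)) = 8185*(-18839 + (-10*(-22) - 24908)/14195) = 8185*(-18839 + (220 - 24908)*(1/14195)) = 8185*(-18839 - 24688*1/14195) = 8185*(-18839 - 24688/14195) = 8185*(-267444293/14195) = -437806307641/2839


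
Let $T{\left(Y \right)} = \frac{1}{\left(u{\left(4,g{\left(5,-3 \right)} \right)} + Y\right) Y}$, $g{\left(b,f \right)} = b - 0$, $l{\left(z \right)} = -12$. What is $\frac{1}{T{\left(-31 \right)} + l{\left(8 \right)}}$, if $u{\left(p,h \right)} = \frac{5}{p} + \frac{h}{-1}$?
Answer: $- \frac{4309}{51704} \approx -0.08334$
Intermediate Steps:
$g{\left(b,f \right)} = b$ ($g{\left(b,f \right)} = b + 0 = b$)
$u{\left(p,h \right)} = - h + \frac{5}{p}$ ($u{\left(p,h \right)} = \frac{5}{p} + h \left(-1\right) = \frac{5}{p} - h = - h + \frac{5}{p}$)
$T{\left(Y \right)} = \frac{1}{Y \left(- \frac{15}{4} + Y\right)}$ ($T{\left(Y \right)} = \frac{1}{\left(\left(\left(-1\right) 5 + \frac{5}{4}\right) + Y\right) Y} = \frac{1}{\left(\left(-5 + 5 \cdot \frac{1}{4}\right) + Y\right) Y} = \frac{1}{\left(\left(-5 + \frac{5}{4}\right) + Y\right) Y} = \frac{1}{\left(- \frac{15}{4} + Y\right) Y} = \frac{1}{Y \left(- \frac{15}{4} + Y\right)}$)
$\frac{1}{T{\left(-31 \right)} + l{\left(8 \right)}} = \frac{1}{\frac{4}{\left(-31\right) \left(-15 + 4 \left(-31\right)\right)} - 12} = \frac{1}{4 \left(- \frac{1}{31}\right) \frac{1}{-15 - 124} - 12} = \frac{1}{4 \left(- \frac{1}{31}\right) \frac{1}{-139} - 12} = \frac{1}{4 \left(- \frac{1}{31}\right) \left(- \frac{1}{139}\right) - 12} = \frac{1}{\frac{4}{4309} - 12} = \frac{1}{- \frac{51704}{4309}} = - \frac{4309}{51704}$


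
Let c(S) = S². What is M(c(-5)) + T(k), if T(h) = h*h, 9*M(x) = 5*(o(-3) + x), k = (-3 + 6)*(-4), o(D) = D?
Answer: 1406/9 ≈ 156.22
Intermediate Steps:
k = -12 (k = 3*(-4) = -12)
M(x) = -5/3 + 5*x/9 (M(x) = (5*(-3 + x))/9 = (-15 + 5*x)/9 = -5/3 + 5*x/9)
T(h) = h²
M(c(-5)) + T(k) = (-5/3 + (5/9)*(-5)²) + (-12)² = (-5/3 + (5/9)*25) + 144 = (-5/3 + 125/9) + 144 = 110/9 + 144 = 1406/9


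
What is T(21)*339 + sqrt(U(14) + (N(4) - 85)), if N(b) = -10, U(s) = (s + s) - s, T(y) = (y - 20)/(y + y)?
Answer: 113/14 + 9*I ≈ 8.0714 + 9.0*I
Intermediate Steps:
T(y) = (-20 + y)/(2*y) (T(y) = (-20 + y)/((2*y)) = (-20 + y)*(1/(2*y)) = (-20 + y)/(2*y))
U(s) = s (U(s) = 2*s - s = s)
T(21)*339 + sqrt(U(14) + (N(4) - 85)) = ((1/2)*(-20 + 21)/21)*339 + sqrt(14 + (-10 - 85)) = ((1/2)*(1/21)*1)*339 + sqrt(14 - 95) = (1/42)*339 + sqrt(-81) = 113/14 + 9*I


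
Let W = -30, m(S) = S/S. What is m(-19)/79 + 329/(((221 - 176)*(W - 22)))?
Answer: -23651/184860 ≈ -0.12794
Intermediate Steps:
m(S) = 1
m(-19)/79 + 329/(((221 - 176)*(W - 22))) = 1/79 + 329/(((221 - 176)*(-30 - 22))) = 1*(1/79) + 329/((45*(-52))) = 1/79 + 329/(-2340) = 1/79 + 329*(-1/2340) = 1/79 - 329/2340 = -23651/184860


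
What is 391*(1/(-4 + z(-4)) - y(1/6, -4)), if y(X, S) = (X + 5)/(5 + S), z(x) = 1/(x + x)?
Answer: -46529/22 ≈ -2115.0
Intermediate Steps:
z(x) = 1/(2*x)
y(X, S) = (5 + X)/(5 + S)
391*(1/(-4 + z(-4)) - y(1/6, -4)) = 391*(1/(-4 + (½)/(-4)) - (5 + 1/6)/(5 - 4)) = 391*(1/(-4 + (½)*(-¼)) - (5 + ⅙)/1) = 391*(1/(-4 - ⅛) - 31/6) = 391*(1/(-33/8) - 1*31/6) = 391*(-8/33 - 31/6) = 391*(-119/22) = -46529/22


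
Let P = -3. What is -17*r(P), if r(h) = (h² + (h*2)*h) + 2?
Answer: -493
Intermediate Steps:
r(h) = 2 + 3*h² (r(h) = (h² + (2*h)*h) + 2 = (h² + 2*h²) + 2 = 3*h² + 2 = 2 + 3*h²)
-17*r(P) = -17*(2 + 3*(-3)²) = -17*(2 + 3*9) = -17*(2 + 27) = -17*29 = -493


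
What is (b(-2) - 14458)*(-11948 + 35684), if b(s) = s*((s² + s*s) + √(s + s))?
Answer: -343554864 - 94944*I ≈ -3.4356e+8 - 94944.0*I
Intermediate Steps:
b(s) = s*(2*s² + √2*√s) (b(s) = s*((s² + s²) + √(2*s)) = s*(2*s² + √2*√s))
(b(-2) - 14458)*(-11948 + 35684) = ((2*(-2)³ + √2*(-2)^(3/2)) - 14458)*(-11948 + 35684) = ((2*(-8) + √2*(-2*I*√2)) - 14458)*23736 = ((-16 - 4*I) - 14458)*23736 = (-14474 - 4*I)*23736 = -343554864 - 94944*I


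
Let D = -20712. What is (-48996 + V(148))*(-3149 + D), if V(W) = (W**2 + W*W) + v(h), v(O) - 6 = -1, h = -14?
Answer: 123671563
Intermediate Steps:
v(O) = 5 (v(O) = 6 - 1 = 5)
V(W) = 5 + 2*W**2 (V(W) = (W**2 + W*W) + 5 = (W**2 + W**2) + 5 = 2*W**2 + 5 = 5 + 2*W**2)
(-48996 + V(148))*(-3149 + D) = (-48996 + (5 + 2*148**2))*(-3149 - 20712) = (-48996 + (5 + 2*21904))*(-23861) = (-48996 + (5 + 43808))*(-23861) = (-48996 + 43813)*(-23861) = -5183*(-23861) = 123671563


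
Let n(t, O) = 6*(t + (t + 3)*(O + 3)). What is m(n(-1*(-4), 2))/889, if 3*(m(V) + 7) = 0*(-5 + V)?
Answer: -1/127 ≈ -0.0078740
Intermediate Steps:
n(t, O) = 6*t + 6*(3 + O)*(3 + t) (n(t, O) = 6*(t + (3 + t)*(3 + O)) = 6*(t + (3 + O)*(3 + t)) = 6*t + 6*(3 + O)*(3 + t))
m(V) = -7 (m(V) = -7 + (0*(-5 + V))/3 = -7 + (1/3)*0 = -7 + 0 = -7)
m(n(-1*(-4), 2))/889 = -7/889 = -7*1/889 = -1/127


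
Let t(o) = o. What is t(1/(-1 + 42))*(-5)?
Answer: -5/41 ≈ -0.12195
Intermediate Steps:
t(1/(-1 + 42))*(-5) = -5/(-1 + 42) = -5/41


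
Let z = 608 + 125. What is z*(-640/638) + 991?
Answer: 81569/319 ≈ 255.70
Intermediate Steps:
z = 733
z*(-640/638) + 991 = 733*(-640/638) + 991 = 733*(-640*1/638) + 991 = 733*(-320/319) + 991 = -234560/319 + 991 = 81569/319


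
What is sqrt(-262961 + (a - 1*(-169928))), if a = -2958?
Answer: 7*I*sqrt(1959) ≈ 309.82*I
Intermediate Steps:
sqrt(-262961 + (a - 1*(-169928))) = sqrt(-262961 + (-2958 - 1*(-169928))) = sqrt(-262961 + (-2958 + 169928)) = sqrt(-262961 + 166970) = sqrt(-95991) = 7*I*sqrt(1959)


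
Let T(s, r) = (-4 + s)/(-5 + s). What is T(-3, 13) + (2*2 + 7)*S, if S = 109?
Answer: 9599/8 ≈ 1199.9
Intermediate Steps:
T(s, r) = (-4 + s)/(-5 + s)
T(-3, 13) + (2*2 + 7)*S = (-4 - 3)/(-5 - 3) + (2*2 + 7)*109 = -7/(-8) + (4 + 7)*109 = -⅛*(-7) + 11*109 = 7/8 + 1199 = 9599/8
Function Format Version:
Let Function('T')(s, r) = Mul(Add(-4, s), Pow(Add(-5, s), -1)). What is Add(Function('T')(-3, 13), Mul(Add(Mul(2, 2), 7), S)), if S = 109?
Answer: Rational(9599, 8) ≈ 1199.9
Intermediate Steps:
Function('T')(s, r) = Mul(Pow(Add(-5, s), -1), Add(-4, s))
Add(Function('T')(-3, 13), Mul(Add(Mul(2, 2), 7), S)) = Add(Mul(Pow(Add(-5, -3), -1), Add(-4, -3)), Mul(Add(Mul(2, 2), 7), 109)) = Add(Mul(Pow(-8, -1), -7), Mul(Add(4, 7), 109)) = Add(Mul(Rational(-1, 8), -7), Mul(11, 109)) = Add(Rational(7, 8), 1199) = Rational(9599, 8)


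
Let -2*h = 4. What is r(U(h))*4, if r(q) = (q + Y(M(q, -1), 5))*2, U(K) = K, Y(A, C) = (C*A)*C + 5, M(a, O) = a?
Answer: -376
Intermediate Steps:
Y(A, C) = 5 + A*C**2 (Y(A, C) = (A*C)*C + 5 = A*C**2 + 5 = 5 + A*C**2)
h = -2 (h = -1/2*4 = -2)
r(q) = 10 + 52*q (r(q) = (q + (5 + q*5**2))*2 = (q + (5 + q*25))*2 = (q + (5 + 25*q))*2 = (5 + 26*q)*2 = 10 + 52*q)
r(U(h))*4 = (10 + 52*(-2))*4 = (10 - 104)*4 = -94*4 = -376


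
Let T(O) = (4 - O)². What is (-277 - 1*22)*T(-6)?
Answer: -29900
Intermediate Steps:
(-277 - 1*22)*T(-6) = (-277 - 1*22)*(-4 - 6)² = (-277 - 22)*(-10)² = -299*100 = -29900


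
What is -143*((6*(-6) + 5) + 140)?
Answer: -15587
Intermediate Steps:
-143*((6*(-6) + 5) + 140) = -143*((-36 + 5) + 140) = -143*(-31 + 140) = -143*109 = -15587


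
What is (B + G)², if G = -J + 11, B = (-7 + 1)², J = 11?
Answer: 1296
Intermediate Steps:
B = 36 (B = (-6)² = 36)
G = 0 (G = -1*11 + 11 = -11 + 11 = 0)
(B + G)² = (36 + 0)² = 36² = 1296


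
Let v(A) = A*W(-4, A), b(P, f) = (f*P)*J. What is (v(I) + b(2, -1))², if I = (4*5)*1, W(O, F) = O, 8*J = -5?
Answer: 99225/16 ≈ 6201.6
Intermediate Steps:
J = -5/8 (J = (⅛)*(-5) = -5/8 ≈ -0.62500)
I = 20 (I = 20*1 = 20)
b(P, f) = -5*P*f/8 (b(P, f) = (f*P)*(-5/8) = (P*f)*(-5/8) = -5*P*f/8)
v(A) = -4*A (v(A) = A*(-4) = -4*A)
(v(I) + b(2, -1))² = (-4*20 - 5/8*2*(-1))² = (-80 + 5/4)² = (-315/4)² = 99225/16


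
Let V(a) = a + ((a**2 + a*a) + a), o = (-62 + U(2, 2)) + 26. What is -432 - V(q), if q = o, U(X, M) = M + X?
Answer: -2416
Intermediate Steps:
o = -32 (o = (-62 + (2 + 2)) + 26 = (-62 + 4) + 26 = -58 + 26 = -32)
q = -32
V(a) = 2*a + 2*a**2 (V(a) = a + ((a**2 + a**2) + a) = a + (2*a**2 + a) = a + (a + 2*a**2) = 2*a + 2*a**2)
-432 - V(q) = -432 - 2*(-32)*(1 - 32) = -432 - 2*(-32)*(-31) = -432 - 1*1984 = -432 - 1984 = -2416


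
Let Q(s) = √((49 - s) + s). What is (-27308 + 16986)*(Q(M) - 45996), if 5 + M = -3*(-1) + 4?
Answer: 474698458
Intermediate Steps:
M = 2 (M = -5 + (-3*(-1) + 4) = -5 + (3 + 4) = -5 + 7 = 2)
Q(s) = 7 (Q(s) = √49 = 7)
(-27308 + 16986)*(Q(M) - 45996) = (-27308 + 16986)*(7 - 45996) = -10322*(-45989) = 474698458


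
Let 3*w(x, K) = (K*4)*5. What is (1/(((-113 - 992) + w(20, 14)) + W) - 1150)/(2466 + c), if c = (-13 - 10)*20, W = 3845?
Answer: -9774997/17051000 ≈ -0.57328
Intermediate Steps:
w(x, K) = 20*K/3 (w(x, K) = ((K*4)*5)/3 = ((4*K)*5)/3 = (20*K)/3 = 20*K/3)
c = -460 (c = -23*20 = -460)
(1/(((-113 - 992) + w(20, 14)) + W) - 1150)/(2466 + c) = (1/(((-113 - 992) + (20/3)*14) + 3845) - 1150)/(2466 - 460) = (1/((-1105 + 280/3) + 3845) - 1150)/2006 = (1/(-3035/3 + 3845) - 1150)*(1/2006) = (1/(8500/3) - 1150)*(1/2006) = (3/8500 - 1150)*(1/2006) = -9774997/8500*1/2006 = -9774997/17051000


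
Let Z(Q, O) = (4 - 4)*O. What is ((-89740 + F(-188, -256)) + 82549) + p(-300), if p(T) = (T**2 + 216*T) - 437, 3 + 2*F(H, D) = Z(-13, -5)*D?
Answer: 35141/2 ≈ 17571.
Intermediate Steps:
Z(Q, O) = 0 (Z(Q, O) = 0*O = 0)
F(H, D) = -3/2 (F(H, D) = -3/2 + (0*D)/2 = -3/2 + (1/2)*0 = -3/2 + 0 = -3/2)
p(T) = -437 + T**2 + 216*T
((-89740 + F(-188, -256)) + 82549) + p(-300) = ((-89740 - 3/2) + 82549) + (-437 + (-300)**2 + 216*(-300)) = (-179483/2 + 82549) + (-437 + 90000 - 64800) = -14385/2 + 24763 = 35141/2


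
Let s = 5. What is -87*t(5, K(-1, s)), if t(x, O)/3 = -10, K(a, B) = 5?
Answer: 2610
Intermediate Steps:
t(x, O) = -30 (t(x, O) = 3*(-10) = -30)
-87*t(5, K(-1, s)) = -87*(-30) = 2610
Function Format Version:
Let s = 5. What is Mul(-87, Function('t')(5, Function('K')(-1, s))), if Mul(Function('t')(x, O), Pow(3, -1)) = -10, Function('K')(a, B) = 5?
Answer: 2610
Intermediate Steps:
Function('t')(x, O) = -30 (Function('t')(x, O) = Mul(3, -10) = -30)
Mul(-87, Function('t')(5, Function('K')(-1, s))) = Mul(-87, -30) = 2610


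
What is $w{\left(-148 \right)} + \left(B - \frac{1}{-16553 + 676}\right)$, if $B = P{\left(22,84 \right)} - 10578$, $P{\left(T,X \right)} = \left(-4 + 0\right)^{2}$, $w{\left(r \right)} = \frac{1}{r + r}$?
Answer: $- \frac{49637106285}{4699592} \approx -10562.0$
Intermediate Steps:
$w{\left(r \right)} = \frac{1}{2 r}$
$P{\left(T,X \right)} = 16$ ($P{\left(T,X \right)} = \left(-4\right)^{2} = 16$)
$B = -10562$ ($B = 16 - 10578 = -10562$)
$w{\left(-148 \right)} + \left(B - \frac{1}{-16553 + 676}\right) = \frac{1}{2 \left(-148\right)} - \left(10562 + \frac{1}{-16553 + 676}\right) = \frac{1}{2} \left(- \frac{1}{148}\right) - \frac{167692873}{15877} = - \frac{1}{296} - \frac{167692873}{15877} = - \frac{49637106285}{4699592}$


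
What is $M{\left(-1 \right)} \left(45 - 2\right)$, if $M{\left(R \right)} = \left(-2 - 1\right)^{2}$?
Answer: $387$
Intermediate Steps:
$M{\left(R \right)} = 9$ ($M{\left(R \right)} = \left(-3\right)^{2} = 9$)
$M{\left(-1 \right)} \left(45 - 2\right) = 9 \left(45 - 2\right) = 9 \cdot 43 = 387$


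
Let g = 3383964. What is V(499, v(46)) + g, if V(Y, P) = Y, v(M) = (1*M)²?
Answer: 3384463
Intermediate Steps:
v(M) = M²
V(499, v(46)) + g = 499 + 3383964 = 3384463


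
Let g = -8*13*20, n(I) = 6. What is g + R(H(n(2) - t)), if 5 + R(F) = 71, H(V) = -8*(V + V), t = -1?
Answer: -2014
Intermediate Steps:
g = -2080 (g = -4*26*20 = -104*20 = -2080)
H(V) = -16*V
R(F) = 66 (R(F) = -5 + 71 = 66)
g + R(H(n(2) - t)) = -2080 + 66 = -2014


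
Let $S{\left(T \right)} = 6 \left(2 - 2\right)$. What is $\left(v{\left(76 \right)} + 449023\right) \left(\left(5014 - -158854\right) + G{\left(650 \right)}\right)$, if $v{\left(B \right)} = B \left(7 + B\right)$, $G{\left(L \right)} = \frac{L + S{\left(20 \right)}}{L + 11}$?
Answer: $\frac{49320269148738}{661} \approx 7.4615 \cdot 10^{10}$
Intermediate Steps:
$S{\left(T \right)} = 0$ ($S{\left(T \right)} = 6 \cdot 0 = 0$)
$G{\left(L \right)} = \frac{L}{11 + L}$ ($G{\left(L \right)} = \frac{L + 0}{L + 11} = \frac{L}{11 + L}$)
$\left(v{\left(76 \right)} + 449023\right) \left(\left(5014 - -158854\right) + G{\left(650 \right)}\right) = \left(76 \left(7 + 76\right) + 449023\right) \left(\left(5014 - -158854\right) + \frac{650}{11 + 650}\right) = \left(76 \cdot 83 + 449023\right) \left(\left(5014 + 158854\right) + \frac{650}{661}\right) = \left(6308 + 449023\right) \left(163868 + 650 \cdot \frac{1}{661}\right) = 455331 \left(163868 + \frac{650}{661}\right) = 455331 \cdot \frac{108317398}{661} = \frac{49320269148738}{661}$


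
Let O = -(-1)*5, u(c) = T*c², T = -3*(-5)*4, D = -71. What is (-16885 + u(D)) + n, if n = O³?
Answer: 285700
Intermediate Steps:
T = 60 (T = 15*4 = 60)
u(c) = 60*c²
O = 5 (O = -1*(-5) = 5)
n = 125 (n = 5³ = 125)
(-16885 + u(D)) + n = (-16885 + 60*(-71)²) + 125 = (-16885 + 60*5041) + 125 = (-16885 + 302460) + 125 = 285575 + 125 = 285700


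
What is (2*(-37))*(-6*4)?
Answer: 1776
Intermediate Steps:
(2*(-37))*(-6*4) = -74*(-24) = 1776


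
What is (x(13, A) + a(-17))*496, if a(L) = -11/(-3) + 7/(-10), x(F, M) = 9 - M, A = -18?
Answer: 222952/15 ≈ 14863.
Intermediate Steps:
a(L) = 89/30 (a(L) = -11*(-⅓) + 7*(-⅒) = 11/3 - 7/10 = 89/30)
(x(13, A) + a(-17))*496 = ((9 - 1*(-18)) + 89/30)*496 = ((9 + 18) + 89/30)*496 = (27 + 89/30)*496 = (899/30)*496 = 222952/15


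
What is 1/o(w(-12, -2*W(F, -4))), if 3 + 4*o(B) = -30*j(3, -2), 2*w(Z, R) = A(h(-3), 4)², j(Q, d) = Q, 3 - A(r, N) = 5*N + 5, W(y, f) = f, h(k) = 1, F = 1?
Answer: -4/93 ≈ -0.043011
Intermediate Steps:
A(r, N) = -2 - 5*N (A(r, N) = 3 - (5*N + 5) = 3 - (5 + 5*N) = 3 + (-5 - 5*N) = -2 - 5*N)
w(Z, R) = 242 (w(Z, R) = (-2 - 5*4)²/2 = (-2 - 20)²/2 = (½)*(-22)² = (½)*484 = 242)
o(B) = -93/4 (o(B) = -¾ + (-30*3)/4 = -¾ + (¼)*(-90) = -¾ - 45/2 = -93/4)
1/o(w(-12, -2*W(F, -4))) = 1/(-93/4) = -4/93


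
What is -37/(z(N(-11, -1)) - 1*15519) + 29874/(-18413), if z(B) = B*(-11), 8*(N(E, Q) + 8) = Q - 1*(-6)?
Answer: -3684078374/2274060739 ≈ -1.6200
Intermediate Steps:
N(E, Q) = -29/4 + Q/8 (N(E, Q) = -8 + (Q - 1*(-6))/8 = -8 + (Q + 6)/8 = -8 + (6 + Q)/8 = -8 + (¾ + Q/8) = -29/4 + Q/8)
z(B) = -11*B
-37/(z(N(-11, -1)) - 1*15519) + 29874/(-18413) = -37/(-11*(-29/4 + (⅛)*(-1)) - 1*15519) + 29874/(-18413) = -37/(-11*(-29/4 - ⅛) - 15519) + 29874*(-1/18413) = -37/(-11*(-59/8) - 15519) - 29874/18413 = -37/(649/8 - 15519) - 29874/18413 = -37/(-123503/8) - 29874/18413 = -37*(-8/123503) - 29874/18413 = 296/123503 - 29874/18413 = -3684078374/2274060739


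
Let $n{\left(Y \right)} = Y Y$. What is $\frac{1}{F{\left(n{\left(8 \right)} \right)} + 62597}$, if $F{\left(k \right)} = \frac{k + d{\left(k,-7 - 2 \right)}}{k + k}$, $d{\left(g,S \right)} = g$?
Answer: $\frac{1}{62598} \approx 1.5975 \cdot 10^{-5}$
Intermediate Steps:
$n{\left(Y \right)} = Y^{2}$
$F{\left(k \right)} = 1$ ($F{\left(k \right)} = \frac{k + k}{k + k} = \frac{2 k}{2 k} = 2 k \frac{1}{2 k} = 1$)
$\frac{1}{F{\left(n{\left(8 \right)} \right)} + 62597} = \frac{1}{1 + 62597} = \frac{1}{62598}$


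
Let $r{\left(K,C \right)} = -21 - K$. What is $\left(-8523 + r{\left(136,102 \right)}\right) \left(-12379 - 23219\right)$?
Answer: $308990640$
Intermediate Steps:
$\left(-8523 + r{\left(136,102 \right)}\right) \left(-12379 - 23219\right) = \left(-8523 - 157\right) \left(-12379 - 23219\right) = \left(-8523 - 157\right) \left(-35598\right) = \left(-8680\right) \left(-35598\right) = 308990640$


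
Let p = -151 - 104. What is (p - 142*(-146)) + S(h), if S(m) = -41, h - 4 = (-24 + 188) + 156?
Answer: 20436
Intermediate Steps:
p = -255
h = 324 (h = 4 + ((-24 + 188) + 156) = 4 + (164 + 156) = 4 + 320 = 324)
(p - 142*(-146)) + S(h) = (-255 - 142*(-146)) - 41 = (-255 + 20732) - 41 = 20477 - 41 = 20436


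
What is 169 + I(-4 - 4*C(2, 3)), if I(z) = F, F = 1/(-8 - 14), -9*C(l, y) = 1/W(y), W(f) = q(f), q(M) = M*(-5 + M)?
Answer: 3717/22 ≈ 168.95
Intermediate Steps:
W(f) = f*(-5 + f)
C(l, y) = -1/(9*y*(-5 + y)) (C(l, y) = -1/(y*(-5 + y))/9 = -1/(9*y*(-5 + y)))
F = -1/22 (F = 1/(-22) = -1/22 ≈ -0.045455)
I(z) = -1/22
169 + I(-4 - 4*C(2, 3)) = 169 - 1/22 = 3717/22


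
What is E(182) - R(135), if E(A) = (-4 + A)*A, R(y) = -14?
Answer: 32410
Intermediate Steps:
E(A) = A*(-4 + A)
E(182) - R(135) = 182*(-4 + 182) - 1*(-14) = 182*178 + 14 = 32396 + 14 = 32410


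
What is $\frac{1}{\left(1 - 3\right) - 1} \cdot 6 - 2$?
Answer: $-4$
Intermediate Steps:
$\frac{1}{\left(1 - 3\right) - 1} \cdot 6 - 2 = \frac{1}{-2 - 1} \cdot 6 - 2 = \frac{1}{-3} \cdot 6 - 2 = \left(- \frac{1}{3}\right) 6 - 2 = -2 - 2 = -4$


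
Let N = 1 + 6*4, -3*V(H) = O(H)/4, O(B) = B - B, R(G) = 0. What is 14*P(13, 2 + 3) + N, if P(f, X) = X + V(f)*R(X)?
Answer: 95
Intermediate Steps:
O(B) = 0
V(H) = 0 (V(H) = -0/4 = -⅓*0 = 0)
P(f, X) = X (P(f, X) = X + 0*0 = X + 0 = X)
N = 25 (N = 1 + 24 = 25)
14*P(13, 2 + 3) + N = 14*(2 + 3) + 25 = 14*5 + 25 = 70 + 25 = 95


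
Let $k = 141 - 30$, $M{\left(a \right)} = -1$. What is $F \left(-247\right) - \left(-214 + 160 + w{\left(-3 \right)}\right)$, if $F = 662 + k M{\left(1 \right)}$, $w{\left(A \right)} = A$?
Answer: $-136040$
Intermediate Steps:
$k = 111$
$F = 551$ ($F = 662 + 111 \left(-1\right) = 662 - 111 = 551$)
$F \left(-247\right) - \left(-214 + 160 + w{\left(-3 \right)}\right) = 551 \left(-247\right) + \left(214 - \left(10 \cdot 4^{2} - 3\right)\right) = -136097 + \left(214 - \left(10 \cdot 16 - 3\right)\right) = -136097 + \left(214 - \left(160 - 3\right)\right) = -136097 + \left(214 - 157\right) = -136097 + 57 = -136040$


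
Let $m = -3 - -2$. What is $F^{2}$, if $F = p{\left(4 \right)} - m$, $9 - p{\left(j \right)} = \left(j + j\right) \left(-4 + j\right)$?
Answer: $100$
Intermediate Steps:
$m = -1$ ($m = -3 + 2 = -1$)
$p{\left(j \right)} = 9 - 2 j \left(-4 + j\right)$ ($p{\left(j \right)} = 9 - \left(j + j\right) \left(-4 + j\right) = 9 - 2 j \left(-4 + j\right)$)
$F = 10$ ($F = \left(9 - 2 \cdot 4^{2} + 8 \cdot 4\right) - -1 = \left(9 - 32 + 32\right) + 1 = 9 + 1 = 10$)
$F^{2} = 10^{2} = 100$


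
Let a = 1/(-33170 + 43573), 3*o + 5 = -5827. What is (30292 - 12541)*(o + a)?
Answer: -358986123681/10403 ≈ -3.4508e+7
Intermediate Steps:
o = -1944 (o = -5/3 + (1/3)*(-5827) = -5/3 - 5827/3 = -1944)
a = 1/10403 ≈ 9.6126e-5
(30292 - 12541)*(o + a) = (30292 - 12541)*(-1944 + 1/10403) = 17751*(-20223431/10403) = -358986123681/10403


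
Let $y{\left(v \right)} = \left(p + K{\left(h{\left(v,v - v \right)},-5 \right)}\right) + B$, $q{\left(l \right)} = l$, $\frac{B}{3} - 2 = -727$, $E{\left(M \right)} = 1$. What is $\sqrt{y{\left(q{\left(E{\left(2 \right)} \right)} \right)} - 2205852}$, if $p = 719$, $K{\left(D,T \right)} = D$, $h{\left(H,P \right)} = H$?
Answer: $i \sqrt{2207307} \approx 1485.7 i$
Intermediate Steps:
$B = -2175$ ($B = 6 + 3 \left(-727\right) = 6 - 2181 = -2175$)
$y{\left(v \right)} = -1456 + v$ ($y{\left(v \right)} = \left(719 + v\right) - 2175 = -1456 + v$)
$\sqrt{y{\left(q{\left(E{\left(2 \right)} \right)} \right)} - 2205852} = \sqrt{\left(-1456 + 1\right) - 2205852} = \sqrt{-1455 - 2205852} = \sqrt{-2207307} = i \sqrt{2207307}$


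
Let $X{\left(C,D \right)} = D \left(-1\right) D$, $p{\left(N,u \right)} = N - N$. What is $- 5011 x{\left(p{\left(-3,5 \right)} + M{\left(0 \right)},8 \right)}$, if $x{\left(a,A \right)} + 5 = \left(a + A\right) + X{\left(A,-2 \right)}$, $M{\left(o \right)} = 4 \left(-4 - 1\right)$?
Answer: $105231$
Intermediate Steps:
$p{\left(N,u \right)} = 0$
$X{\left(C,D \right)} = - D^{2}$ ($X{\left(C,D \right)} = - D D = - D^{2}$)
$M{\left(o \right)} = -20$ ($M{\left(o \right)} = 4 \left(-5\right) = -20$)
$x{\left(a,A \right)} = -9 + A + a$ ($x{\left(a,A \right)} = -5 - \left(4 - A - a\right) = -5 + \left(-4 + A + a\right) = -9 + A + a$)
$- 5011 x{\left(p{\left(-3,5 \right)} + M{\left(0 \right)},8 \right)} = - 5011 \left(-9 + 8 + \left(0 - 20\right)\right) = - 5011 \left(-9 + 8 - 20\right) = \left(-5011\right) \left(-21\right) = 105231$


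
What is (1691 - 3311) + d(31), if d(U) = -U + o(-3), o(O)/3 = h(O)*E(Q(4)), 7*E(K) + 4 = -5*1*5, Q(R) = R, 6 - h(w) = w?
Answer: -12340/7 ≈ -1762.9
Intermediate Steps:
h(w) = 6 - w
E(K) = -29/7 (E(K) = -4/7 + (-5*1*5)/7 = -4/7 + (-5*5)/7 = -4/7 + (⅐)*(-25) = -4/7 - 25/7 = -29/7)
o(O) = -522/7 + 87*O/7 (o(O) = 3*((6 - O)*(-29/7)) = 3*(-174/7 + 29*O/7) = -522/7 + 87*O/7)
d(U) = -783/7 - U (d(U) = -U + (-522/7 + (87/7)*(-3)) = -U + (-522/7 - 261/7) = -U - 783/7 = -783/7 - U)
(1691 - 3311) + d(31) = (1691 - 3311) + (-783/7 - 1*31) = -1620 + (-783/7 - 31) = -1620 - 1000/7 = -12340/7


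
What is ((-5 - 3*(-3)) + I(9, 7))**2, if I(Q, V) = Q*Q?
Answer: 7225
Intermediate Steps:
I(Q, V) = Q**2
((-5 - 3*(-3)) + I(9, 7))**2 = ((-5 - 3*(-3)) + 9**2)**2 = ((-5 + 9) + 81)**2 = (4 + 81)**2 = 85**2 = 7225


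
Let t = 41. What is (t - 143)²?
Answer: 10404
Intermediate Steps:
(t - 143)² = (41 - 143)² = (-102)² = 10404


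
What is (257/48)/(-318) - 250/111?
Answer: -1281509/564768 ≈ -2.2691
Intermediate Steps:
(257/48)/(-318) - 250/111 = (257*(1/48))*(-1/318) - 250*1/111 = (257/48)*(-1/318) - 250/111 = -257/15264 - 250/111 = -1281509/564768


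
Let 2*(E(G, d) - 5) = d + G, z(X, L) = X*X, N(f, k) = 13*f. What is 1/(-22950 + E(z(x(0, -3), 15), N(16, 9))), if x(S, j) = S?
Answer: -1/22841 ≈ -4.3781e-5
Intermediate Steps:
z(X, L) = X**2
E(G, d) = 5 + G/2 + d/2 (E(G, d) = 5 + (d + G)/2 = 5 + (G + d)/2 = 5 + (G/2 + d/2) = 5 + G/2 + d/2)
1/(-22950 + E(z(x(0, -3), 15), N(16, 9))) = 1/(-22950 + (5 + (1/2)*0**2 + (13*16)/2)) = 1/(-22950 + (5 + (1/2)*0 + (1/2)*208)) = 1/(-22950 + (5 + 0 + 104)) = 1/(-22950 + 109) = 1/(-22841) = -1/22841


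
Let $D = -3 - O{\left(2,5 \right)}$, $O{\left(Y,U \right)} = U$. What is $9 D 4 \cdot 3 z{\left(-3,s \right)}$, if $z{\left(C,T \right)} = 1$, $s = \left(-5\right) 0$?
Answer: $-864$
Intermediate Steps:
$s = 0$
$D = -8$ ($D = -3 - 5 = -8$)
$9 D 4 \cdot 3 z{\left(-3,s \right)} = 9 \left(-8\right) 4 \cdot 3 \cdot 1 = 9 \left(\left(-32\right) 3\right) 1 = 9 \left(-96\right) 1 = \left(-864\right) 1 = -864$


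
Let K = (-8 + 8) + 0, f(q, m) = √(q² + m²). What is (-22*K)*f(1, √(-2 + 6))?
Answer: 0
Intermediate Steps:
f(q, m) = √(m² + q²)
K = 0 (K = 0 + 0 = 0)
(-22*K)*f(1, √(-2 + 6)) = (-22*0)*√((√(-2 + 6))² + 1²) = 0*√((√4)² + 1) = 0*√(2² + 1) = 0*√(4 + 1) = 0*√5 = 0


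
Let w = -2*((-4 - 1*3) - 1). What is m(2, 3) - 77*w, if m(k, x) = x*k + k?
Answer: -1224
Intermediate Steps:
m(k, x) = k + k*x (m(k, x) = k*x + k = k + k*x)
w = 16 (w = -2*((-4 - 3) - 1) = -2*(-7 - 1) = -2*(-8) = 16)
m(2, 3) - 77*w = 2*(1 + 3) - 77*16 = 2*4 - 1232 = 8 - 1232 = -1224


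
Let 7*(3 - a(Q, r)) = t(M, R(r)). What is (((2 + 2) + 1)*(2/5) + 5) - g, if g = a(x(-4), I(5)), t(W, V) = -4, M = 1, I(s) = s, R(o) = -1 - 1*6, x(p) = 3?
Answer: 24/7 ≈ 3.4286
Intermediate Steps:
R(o) = -7 (R(o) = -1 - 6 = -7)
a(Q, r) = 25/7 (a(Q, r) = 3 - ⅐*(-4) = 3 + 4/7 = 25/7)
g = 25/7 ≈ 3.5714
(((2 + 2) + 1)*(2/5) + 5) - g = (((2 + 2) + 1)*(2/5) + 5) - 1*25/7 = ((4 + 1)*(2*(⅕)) + 5) - 25/7 = (5*(⅖) + 5) - 25/7 = (2 + 5) - 25/7 = 7 - 25/7 = 24/7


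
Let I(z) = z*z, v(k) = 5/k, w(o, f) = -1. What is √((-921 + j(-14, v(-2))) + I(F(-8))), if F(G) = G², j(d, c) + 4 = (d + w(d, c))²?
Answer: 2*√849 ≈ 58.275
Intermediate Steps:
j(d, c) = -4 + (-1 + d)² (j(d, c) = -4 + (d - 1)² = -4 + (-1 + d)²)
I(z) = z²
√((-921 + j(-14, v(-2))) + I(F(-8))) = √((-921 + (-4 + (-1 - 14)²)) + ((-8)²)²) = √((-921 + (-4 + (-15)²)) + 64²) = √((-921 + (-4 + 225)) + 4096) = √((-921 + 221) + 4096) = √(-700 + 4096) = √3396 = 2*√849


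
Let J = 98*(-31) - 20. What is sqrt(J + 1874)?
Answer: 4*I*sqrt(74) ≈ 34.409*I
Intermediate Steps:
J = -3058 (J = -3038 - 20 = -3058)
sqrt(J + 1874) = sqrt(-3058 + 1874) = sqrt(-1184) = 4*I*sqrt(74)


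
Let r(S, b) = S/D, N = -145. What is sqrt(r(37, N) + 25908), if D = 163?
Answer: sqrt(688355683)/163 ≈ 160.96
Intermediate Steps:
r(S, b) = S/163
sqrt(r(37, N) + 25908) = sqrt((1/163)*37 + 25908) = sqrt(37/163 + 25908) = sqrt(4223041/163) = sqrt(688355683)/163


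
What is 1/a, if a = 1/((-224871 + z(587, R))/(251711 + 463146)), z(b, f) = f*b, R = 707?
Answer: 14626/54989 ≈ 0.26598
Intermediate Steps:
z(b, f) = b*f
a = 54989/14626 (a = 1/((-224871 + 587*707)/(251711 + 463146)) = 1/((-224871 + 415009)/714857) = 1/(190138*(1/714857)) = 1/(14626/54989) = 54989/14626 ≈ 3.7597)
1/a = 1/(54989/14626) = 14626/54989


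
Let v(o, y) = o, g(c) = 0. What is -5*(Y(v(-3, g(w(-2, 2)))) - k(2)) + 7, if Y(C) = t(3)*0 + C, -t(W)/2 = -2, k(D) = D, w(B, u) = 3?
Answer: 32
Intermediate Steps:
t(W) = 4 (t(W) = -2*(-2) = 4)
Y(C) = C (Y(C) = 4*0 + C = 0 + C = C)
-5*(Y(v(-3, g(w(-2, 2)))) - k(2)) + 7 = -5*(-3 - 1*2) + 7 = -5*(-3 - 2) + 7 = -5*(-5) + 7 = 25 + 7 = 32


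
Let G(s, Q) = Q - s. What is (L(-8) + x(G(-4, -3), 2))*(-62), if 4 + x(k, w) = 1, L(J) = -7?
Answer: 620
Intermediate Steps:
x(k, w) = -3 (x(k, w) = -4 + 1 = -3)
(L(-8) + x(G(-4, -3), 2))*(-62) = (-7 - 3)*(-62) = -10*(-62) = 620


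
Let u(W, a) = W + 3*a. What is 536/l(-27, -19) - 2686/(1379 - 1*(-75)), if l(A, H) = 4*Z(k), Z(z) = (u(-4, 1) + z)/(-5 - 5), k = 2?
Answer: -975523/727 ≈ -1341.8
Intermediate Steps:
Z(z) = ⅒ - z/10 (Z(z) = ((-4 + 3*1) + z)/(-5 - 5) = ((-4 + 3) + z)/(-10) = (-1 + z)*(-⅒) = ⅒ - z/10)
l(A, H) = -⅖ (l(A, H) = 4*(⅒ - ⅒*2) = 4*(⅒ - ⅕) = 4*(-⅒) = -⅖)
536/l(-27, -19) - 2686/(1379 - 1*(-75)) = 536/(-⅖) - 2686/(1379 - 1*(-75)) = 536*(-5/2) - 2686/(1379 + 75) = -1340 - 2686/1454 = -1340 - 2686*1/1454 = -1340 - 1343/727 = -975523/727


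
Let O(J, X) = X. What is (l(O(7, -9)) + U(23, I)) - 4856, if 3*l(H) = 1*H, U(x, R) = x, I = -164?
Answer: -4836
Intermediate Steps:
l(H) = H/3 (l(H) = (1*H)/3 = H/3)
(l(O(7, -9)) + U(23, I)) - 4856 = ((1/3)*(-9) + 23) - 4856 = (-3 + 23) - 4856 = 20 - 4856 = -4836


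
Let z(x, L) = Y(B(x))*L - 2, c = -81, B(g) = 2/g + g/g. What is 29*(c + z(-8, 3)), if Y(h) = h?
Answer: -9367/4 ≈ -2341.8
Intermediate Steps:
B(g) = 1 + 2/g (B(g) = 2/g + 1 = 1 + 2/g)
z(x, L) = -2 + L*(2 + x)/x (z(x, L) = ((2 + x)/x)*L - 2 = L*(2 + x)/x - 2 = -2 + L*(2 + x)/x)
29*(c + z(-8, 3)) = 29*(-81 + (-2 + 3 + 2*3/(-8))) = 29*(-81 + (-2 + 3 + 2*3*(-1/8))) = 29*(-81 + (-2 + 3 - 3/4)) = 29*(-81 + 1/4) = 29*(-323/4) = -9367/4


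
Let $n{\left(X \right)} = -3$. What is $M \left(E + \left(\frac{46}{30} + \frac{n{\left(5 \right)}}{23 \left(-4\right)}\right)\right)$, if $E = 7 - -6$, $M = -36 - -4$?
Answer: $- \frac{160808}{345} \approx -466.11$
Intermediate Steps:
$M = -32$ ($M = -36 + 4 = -32$)
$E = 13$ ($E = 7 + 6 = 13$)
$M \left(E + \left(\frac{46}{30} + \frac{n{\left(5 \right)}}{23 \left(-4\right)}\right)\right) = - 32 \left(13 + \left(\frac{46}{30} - \frac{3}{23 \left(-4\right)}\right)\right) = - 32 \left(13 + \left(46 \cdot \frac{1}{30} - \frac{3}{-92}\right)\right) = - 32 \left(13 + \left(\frac{23}{15} - - \frac{3}{92}\right)\right) = - 32 \left(13 + \left(\frac{23}{15} + \frac{3}{92}\right)\right) = - 32 \left(13 + \frac{2161}{1380}\right) = \left(-32\right) \frac{20101}{1380} = - \frac{160808}{345}$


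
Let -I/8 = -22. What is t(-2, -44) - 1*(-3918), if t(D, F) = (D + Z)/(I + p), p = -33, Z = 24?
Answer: 50936/13 ≈ 3918.2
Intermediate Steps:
I = 176 (I = -8*(-22) = 176)
t(D, F) = 24/143 + D/143 (t(D, F) = (D + 24)/(176 - 33) = (24 + D)/143 = (24 + D)*(1/143) = 24/143 + D/143)
t(-2, -44) - 1*(-3918) = (24/143 + (1/143)*(-2)) - 1*(-3918) = (24/143 - 2/143) + 3918 = 2/13 + 3918 = 50936/13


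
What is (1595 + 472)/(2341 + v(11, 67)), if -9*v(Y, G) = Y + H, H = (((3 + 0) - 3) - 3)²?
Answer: 18603/21049 ≈ 0.88379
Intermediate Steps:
H = 9 (H = ((3 - 3) - 3)² = (0 - 3)² = (-3)² = 9)
v(Y, G) = -1 - Y/9 (v(Y, G) = -(Y + 9)/9 = -(9 + Y)/9 = -1 - Y/9)
(1595 + 472)/(2341 + v(11, 67)) = (1595 + 472)/(2341 + (-1 - ⅑*11)) = 2067/(2341 + (-1 - 11/9)) = 2067/(2341 - 20/9) = 2067/(21049/9) = 2067*(9/21049) = 18603/21049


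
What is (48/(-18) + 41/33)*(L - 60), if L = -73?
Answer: 6251/33 ≈ 189.42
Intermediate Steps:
(48/(-18) + 41/33)*(L - 60) = (48/(-18) + 41/33)*(-73 - 60) = (48*(-1/18) + 41*(1/33))*(-133) = (-8/3 + 41/33)*(-133) = -47/33*(-133) = 6251/33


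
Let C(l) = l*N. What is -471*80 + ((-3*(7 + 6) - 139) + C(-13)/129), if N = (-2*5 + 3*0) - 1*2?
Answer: -1627842/43 ≈ -37857.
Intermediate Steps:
N = -12 (N = (-10 + 0) - 2 = -10 - 2 = -12)
C(l) = -12*l (C(l) = l*(-12) = -12*l)
-471*80 + ((-3*(7 + 6) - 139) + C(-13)/129) = -471*80 + ((-3*(7 + 6) - 139) - 12*(-13)/129) = -37680 + ((-3*13 - 139) + 156*(1/129)) = -37680 + ((-39 - 139) + 52/43) = -37680 + (-178 + 52/43) = -37680 - 7602/43 = -1627842/43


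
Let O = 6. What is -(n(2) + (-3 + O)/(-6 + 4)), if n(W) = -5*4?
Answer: 43/2 ≈ 21.500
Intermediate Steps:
n(W) = -20
-(n(2) + (-3 + O)/(-6 + 4)) = -(-20 + (-3 + 6)/(-6 + 4)) = -(-20 + 3/(-2)) = -(-20 + 3*(-½)) = -(-20 - 3/2) = -1*(-43/2) = 43/2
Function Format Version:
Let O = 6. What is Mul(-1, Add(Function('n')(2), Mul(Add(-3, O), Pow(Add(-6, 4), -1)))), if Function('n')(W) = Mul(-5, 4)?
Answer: Rational(43, 2) ≈ 21.500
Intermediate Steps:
Function('n')(W) = -20
Mul(-1, Add(Function('n')(2), Mul(Add(-3, O), Pow(Add(-6, 4), -1)))) = Mul(-1, Add(-20, Mul(Add(-3, 6), Pow(Add(-6, 4), -1)))) = Mul(-1, Add(-20, Mul(3, Pow(-2, -1)))) = Mul(-1, Add(-20, Mul(3, Rational(-1, 2)))) = Mul(-1, Add(-20, Rational(-3, 2))) = Mul(-1, Rational(-43, 2)) = Rational(43, 2)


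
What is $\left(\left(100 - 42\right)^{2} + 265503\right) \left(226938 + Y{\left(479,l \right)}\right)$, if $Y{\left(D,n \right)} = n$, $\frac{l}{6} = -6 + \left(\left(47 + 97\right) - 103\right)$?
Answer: $61072601316$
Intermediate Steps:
$l = 210$ ($l = 6 \left(-6 + \left(\left(47 + 97\right) - 103\right)\right) = 6 \left(-6 + \left(144 - 103\right)\right) = 6 \left(-6 + 41\right) = 6 \cdot 35 = 210$)
$\left(\left(100 - 42\right)^{2} + 265503\right) \left(226938 + Y{\left(479,l \right)}\right) = \left(\left(100 - 42\right)^{2} + 265503\right) \left(226938 + 210\right) = \left(58^{2} + 265503\right) 227148 = \left(3364 + 265503\right) 227148 = 268867 \cdot 227148 = 61072601316$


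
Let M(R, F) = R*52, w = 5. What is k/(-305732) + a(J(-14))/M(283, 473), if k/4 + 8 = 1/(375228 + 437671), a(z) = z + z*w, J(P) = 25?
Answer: 4707773674403/457169531586586 ≈ 0.010298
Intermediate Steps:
M(R, F) = 52*R
a(z) = 6*z (a(z) = z + z*5 = z + 5*z = 6*z)
k = -26012764/812899 (k = -32 + 4/(375228 + 437671) = -32 + 4/812899 = -26012764/812899 ≈ -32.000)
k/(-305732) + a(J(-14))/M(283, 473) = -26012764/812899/(-305732) + (6*25)/((52*283)) = -26012764/812899*(-1/305732) + 150/14716 = 6503191/62132309267 + 150*(1/14716) = 6503191/62132309267 + 75/7358 = 4707773674403/457169531586586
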